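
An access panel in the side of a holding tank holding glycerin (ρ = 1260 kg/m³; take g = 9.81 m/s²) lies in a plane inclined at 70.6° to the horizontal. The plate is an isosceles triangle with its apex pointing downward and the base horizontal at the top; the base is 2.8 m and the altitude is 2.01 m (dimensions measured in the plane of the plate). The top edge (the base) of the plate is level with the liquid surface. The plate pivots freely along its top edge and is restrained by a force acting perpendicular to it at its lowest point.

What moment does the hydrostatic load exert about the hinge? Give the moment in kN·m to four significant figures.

M ≈ 22.09 kN·m

γ = ρg = 1260 × 9.81 / 1000 = 12.3606 kN/m³.
Let θ = 70.6° be the plate's angle to the horizontal; measure y along the incline from where the plane meets the free surface. Vertical depth h = y·sinθ with sinθ = 0.943223.
With the apex down, the centroid sits h/3 = 2.01/3 = 0.67 m below the base (the top edge), so y_c = 0.67 m and h_c = 0.67 × 0.943223 = 0.631959 m.
A = ½ × 2.8 × 2.01 = 2.814 m².
Resultant F = γ·h_c·A = 12.3606 × 0.631959 × 2.814 = 21.9813 kN.
I_c = b·h³/36 = 2.8 × 2.01³/36 = 0.631602 m⁴.
Centre of pressure: y_p = y_c + I_c/(y_c·A) = 0.67 + 0.631602/(0.67 × 2.814) = 0.67 + 0.335 = 1.005 m along the plane.
The resultant acts 0.67 + 0.335 = 1.005 m (along the plate) below the hinge at the top edge, so the moment about the hinge is M = F × 1.005 = 21.9813 × 1.005 = 22.0912 kN·m.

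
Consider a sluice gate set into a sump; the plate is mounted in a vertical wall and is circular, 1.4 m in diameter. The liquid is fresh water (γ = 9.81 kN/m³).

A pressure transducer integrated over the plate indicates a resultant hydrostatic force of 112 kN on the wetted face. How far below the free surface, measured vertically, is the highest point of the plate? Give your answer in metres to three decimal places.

γ = 9.81 kN/m³.
A = π(0.7)² = 1.53938 m².
From F = γ·h_c·A, the centroid depth is h_c = 112/(9.81 × 1.53938) = 7.41657 m.
The centroid is at the centre, 0.7 m below the top of the plate, so the highest point sits at h_top = 7.41657 − 0.7 = 6.71657 m below the surface.

d_top ≈ 6.717 m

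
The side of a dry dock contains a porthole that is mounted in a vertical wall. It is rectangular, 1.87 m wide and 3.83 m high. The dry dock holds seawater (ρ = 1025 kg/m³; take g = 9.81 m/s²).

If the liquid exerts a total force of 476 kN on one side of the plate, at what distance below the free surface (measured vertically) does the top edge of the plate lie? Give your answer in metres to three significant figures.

d_top ≈ 4.69 m

γ = ρg = 1025 × 9.81 / 1000 = 10.05525 kN/m³.
A = 1.87 × 3.83 = 7.1621 m².
From F = γ·h_c·A, the centroid depth is h_c = 476/(10.05525 × 7.1621) = 6.60958 m.
The centroid lies 3.83/2 = 1.915 m below the top edge, so the top edge sits at h_top = 6.60958 − 1.915 = 4.69458 m below the surface.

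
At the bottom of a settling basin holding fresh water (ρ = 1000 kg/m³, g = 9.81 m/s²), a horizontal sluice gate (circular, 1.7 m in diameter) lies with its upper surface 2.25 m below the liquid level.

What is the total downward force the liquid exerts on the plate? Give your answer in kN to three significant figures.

F ≈ 50.1 kN

γ = ρg = 1000 × 9.81 = 9810 N/m³ = 9.81 kN/m³.
The plate is horizontal, so pressure is uniform at p = γ·h = 9.81 × 2.25 = 22.0725 kN/m².
A = π(0.85)² = 2.2698 m².
F = p·A = 22.0725 × 2.2698 = 50.1002 kN.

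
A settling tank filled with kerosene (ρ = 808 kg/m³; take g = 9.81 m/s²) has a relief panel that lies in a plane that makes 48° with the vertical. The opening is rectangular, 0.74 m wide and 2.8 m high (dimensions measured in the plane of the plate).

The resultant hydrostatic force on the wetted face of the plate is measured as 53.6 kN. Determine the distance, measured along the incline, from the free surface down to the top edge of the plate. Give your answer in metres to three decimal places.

γ = ρg = 808 × 9.81 / 1000 = 7.92648 kN/m³.
A = 0.74 × 2.8 = 2.072 m².
From F = γ·h_c·A, the centroid depth is h_c = 53.6/(7.92648 × 2.072) = 3.26358 m.
The plate makes 48° with the vertical, i.e. θ = 90° − 48° = 42° to the horizontal. Measuring y along the incline from the free-surface line, vertical depth h = y·sinθ with sinθ = 0.669131.
Along the incline, y_c = h_c/sinθ = 3.26358/0.669131 = 4.87734 m.
The centroid lies 2.8/2 = 1.4 m below the top edge, so the top edge sits at y_top = 4.87734 − 1.4 = 3.47734 m along the incline.

y_top ≈ 3.477 m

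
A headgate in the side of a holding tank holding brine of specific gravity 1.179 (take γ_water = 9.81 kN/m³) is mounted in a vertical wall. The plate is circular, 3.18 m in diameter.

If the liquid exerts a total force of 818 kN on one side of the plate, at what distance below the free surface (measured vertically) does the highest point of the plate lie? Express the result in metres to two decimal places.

γ = 1.179 × 9.81 = 11.56599 kN/m³.
A = π(1.59)² = 7.94226 m².
From F = γ·h_c·A, the centroid depth is h_c = 818/(11.56599 × 7.94226) = 8.90485 m.
The centroid is at the centre, 1.59 m below the top of the plate, so the highest point sits at h_top = 8.90485 − 1.59 = 7.31485 m below the surface.

d_top ≈ 7.31 m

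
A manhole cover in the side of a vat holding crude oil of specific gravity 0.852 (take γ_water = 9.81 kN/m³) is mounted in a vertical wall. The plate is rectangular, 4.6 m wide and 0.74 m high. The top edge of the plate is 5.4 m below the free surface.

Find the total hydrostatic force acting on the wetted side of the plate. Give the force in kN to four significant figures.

F ≈ 164.2 kN

γ = 0.852 × 9.81 = 8.35812 kN/m³.
The centroid lies 0.74/2 = 0.37 m below the top edge, so the centroid depth is h_c = 5.4 + 0.37 = 5.77 m.
A = 4.6 × 0.74 = 3.404 m².
Resultant F = γ·h_c·A = 8.35812 × 5.77 × 3.404 = 164.163 kN.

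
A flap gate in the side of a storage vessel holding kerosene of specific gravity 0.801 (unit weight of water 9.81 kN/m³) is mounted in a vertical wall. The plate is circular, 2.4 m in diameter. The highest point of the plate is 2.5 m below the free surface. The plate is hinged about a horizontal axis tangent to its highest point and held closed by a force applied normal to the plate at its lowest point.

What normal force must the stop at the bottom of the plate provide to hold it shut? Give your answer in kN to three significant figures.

P ≈ 71.1 kN

γ = 0.801 × 9.81 = 7.85781 kN/m³.
The centroid is at the centre, 1.2 m below the top of the plate, so the centroid depth is h_c = 2.5 + 1.2 = 3.7 m.
A = π(1.2)² = 4.52389 m².
Resultant F = γ·h_c·A = 7.85781 × 3.7 × 4.52389 = 131.527 kN.
I_c = πr⁴/4 = π × 1.2⁴/4 = 1.6286 m⁴.
Centre of pressure: y_p = y_c + I_c/(y_c·A) = 3.7 + 1.6286/(3.7 × 4.52389) = 3.7 + 0.0972973 = 3.7973 m along the plane.
The resultant acts 1.2 + 0.0972973 = 1.2973 m (along the plate) below the hinge at the top edge, so the moment about the hinge is M = F × 1.2973 = 131.527 × 1.2973 = 170.63 kN·m.
A normal force at the bottom, 2.4 m from the hinge, must supply this moment: P = 170.63/2.4 = 71.0958 kN.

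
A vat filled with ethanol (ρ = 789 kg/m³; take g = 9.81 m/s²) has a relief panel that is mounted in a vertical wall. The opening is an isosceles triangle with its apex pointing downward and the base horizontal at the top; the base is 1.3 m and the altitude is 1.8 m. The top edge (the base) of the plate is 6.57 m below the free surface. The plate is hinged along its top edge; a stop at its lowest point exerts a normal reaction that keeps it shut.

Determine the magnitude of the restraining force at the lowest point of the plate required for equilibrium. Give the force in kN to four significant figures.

γ = ρg = 789 × 9.81 / 1000 = 7.74009 kN/m³.
With the apex down, the centroid sits h/3 = 1.8/3 = 0.6 m below the base (the top edge), so the centroid depth is h_c = 6.57 + 0.6 = 7.17 m.
A = ½ × 1.3 × 1.8 = 1.17 m².
Resultant F = γ·h_c·A = 7.74009 × 7.17 × 1.17 = 64.9308 kN.
I_c = b·h³/36 = 1.3 × 1.8³/36 = 0.2106 m⁴.
Centre of pressure: y_p = y_c + I_c/(y_c·A) = 7.17 + 0.2106/(7.17 × 1.17) = 7.17 + 0.0251046 = 7.1951 m along the plane.
The resultant acts 0.6 + 0.0251046 = 0.625105 m (along the plate) below the hinge at the top edge, so the moment about the hinge is M = F × 0.625105 = 64.9308 × 0.625105 = 40.5886 kN·m.
A normal force at the bottom, 1.8 m from the hinge, must supply this moment: P = 40.5886/1.8 = 22.5492 kN.

P ≈ 22.55 kN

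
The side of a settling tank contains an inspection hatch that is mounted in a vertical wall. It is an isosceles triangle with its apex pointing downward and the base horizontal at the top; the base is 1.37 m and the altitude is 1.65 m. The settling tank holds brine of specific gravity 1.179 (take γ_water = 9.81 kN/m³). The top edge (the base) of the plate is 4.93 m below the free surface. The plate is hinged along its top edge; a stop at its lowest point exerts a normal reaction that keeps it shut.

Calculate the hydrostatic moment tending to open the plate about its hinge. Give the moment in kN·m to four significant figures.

γ = 1.179 × 9.81 = 11.56599 kN/m³.
With the apex down, the centroid sits h/3 = 1.65/3 = 0.55 m below the base (the top edge), so the centroid depth is h_c = 4.93 + 0.55 = 5.48 m.
A = ½ × 1.37 × 1.65 = 1.13025 m².
Resultant F = γ·h_c·A = 11.56599 × 5.48 × 1.13025 = 71.6371 kN.
I_c = b·h³/36 = 1.37 × 1.65³/36 = 0.17095 m⁴.
Centre of pressure: y_p = y_c + I_c/(y_c·A) = 5.48 + 0.17095/(5.48 × 1.13025) = 5.48 + 0.0276003 = 5.5076 m along the plane.
The resultant acts 0.55 + 0.0276003 = 0.5776 m (along the plate) below the hinge at the top edge, so the moment about the hinge is M = F × 0.5776 = 71.6371 × 0.5776 = 41.3776 kN·m.

M ≈ 41.38 kN·m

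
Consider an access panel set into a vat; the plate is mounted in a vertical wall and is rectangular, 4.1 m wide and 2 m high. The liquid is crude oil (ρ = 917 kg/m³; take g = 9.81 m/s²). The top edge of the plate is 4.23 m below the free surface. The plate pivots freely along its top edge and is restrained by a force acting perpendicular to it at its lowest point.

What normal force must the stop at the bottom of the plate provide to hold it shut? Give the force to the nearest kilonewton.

γ = ρg = 917 × 9.81 / 1000 = 8.99577 kN/m³.
The centroid lies 2/2 = 1 m below the top edge, so the centroid depth is h_c = 4.23 + 1 = 5.23 m.
A = 4.1 × 2 = 8.2 m².
Resultant F = γ·h_c·A = 8.99577 × 5.23 × 8.2 = 385.793 kN.
I_c = b·h³/12 = 4.1 × 2³/12 = 2.73333 m⁴.
Centre of pressure: y_p = y_c + I_c/(y_c·A) = 5.23 + 2.73333/(5.23 × 8.2) = 5.23 + 0.0637348 = 5.29373 m along the plane.
The resultant acts 1 + 0.0637348 = 1.06373 m (along the plate) below the hinge at the top edge, so the moment about the hinge is M = F × 1.06373 = 385.793 × 1.06373 = 410.38 kN·m.
A normal force at the bottom, 2 m from the hinge, must supply this moment: P = 410.38/2 = 205.19 kN.

P ≈ 205 kN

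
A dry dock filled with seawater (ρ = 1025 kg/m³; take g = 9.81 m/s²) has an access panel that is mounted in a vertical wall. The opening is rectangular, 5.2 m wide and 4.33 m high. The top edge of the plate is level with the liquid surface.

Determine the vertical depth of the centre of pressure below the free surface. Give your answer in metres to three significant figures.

h_p = 2.89 m

γ = ρg = 1025 × 9.81 / 1000 = 10.05525 kN/m³.
The centroid lies 4.33/2 = 2.165 m below the top edge, so the centroid depth is h_c = 2.165 m.
A = 5.2 × 4.33 = 22.516 m².
Resultant F = γ·h_c·A = 10.05525 × 2.165 × 22.516 = 490.165 kN.
I_c = b·h³/12 = 5.2 × 4.33³/12 = 35.1792 m⁴.
Centre of pressure: y_p = y_c + I_c/(y_c·A) = 2.165 + 35.1792/(2.165 × 22.516) = 2.165 + 0.721667 = 2.88667 m along the plane.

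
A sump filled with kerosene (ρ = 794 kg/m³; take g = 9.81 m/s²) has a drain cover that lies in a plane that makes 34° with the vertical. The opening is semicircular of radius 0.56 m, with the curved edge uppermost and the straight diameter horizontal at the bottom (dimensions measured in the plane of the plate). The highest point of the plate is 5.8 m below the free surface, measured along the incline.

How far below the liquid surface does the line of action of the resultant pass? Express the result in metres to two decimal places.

γ = ρg = 794 × 9.81 / 1000 = 7.78914 kN/m³.
The plate makes 34° with the vertical, i.e. θ = 90° − 34° = 56° to the horizontal. Measuring y along the incline from the free-surface line, vertical depth h = y·sinθ with sinθ = 0.829038.
The centroid lies 4r/(3π) = 0.237671 m above the diameter, so r − 4r/(3π) = 0.56 − 0.237671 = 0.322329 m below the topmost point, so y_c = 5.8 + 0.322329 = 6.12233 m and h_c = 6.12233 × 0.829038 = 5.07564 m.
A = πr²/2 = π × 0.56²/2 = 0.492602 m².
Resultant F = γ·h_c·A = 7.78914 × 5.07564 × 0.492602 = 19.475 kN.
I_c = (π/8 − 8/(9π))·r⁴ = 0.109757 × 0.56⁴ = 0.010794 m⁴.
Centre of pressure: y_p = y_c + I_c/(y_c·A) = 6.12233 + 0.010794/(6.12233 × 0.492602) = 6.12233 + 0.00357906 = 6.12591 m along the plane.
Vertically, h_p = y_p·sinθ = 6.12591 × 0.829038 = 5.07861 m.

h_p = 5.08 m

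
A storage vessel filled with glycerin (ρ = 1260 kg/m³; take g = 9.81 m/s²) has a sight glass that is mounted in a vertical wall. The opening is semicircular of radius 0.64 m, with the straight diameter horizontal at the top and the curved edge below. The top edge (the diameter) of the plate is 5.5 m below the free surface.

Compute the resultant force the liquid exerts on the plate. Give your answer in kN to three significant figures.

γ = ρg = 1260 × 9.81 / 1000 = 12.3606 kN/m³.
The centroid of a semicircle lies 4r/(3π) = 0.271624 m from the diameter, here below the top edge, so the centroid depth is h_c = 5.5 + 0.271624 = 5.77162 m.
A = πr²/2 = π × 0.64²/2 = 0.643398 m².
Resultant F = γ·h_c·A = 12.3606 × 5.77162 × 0.643398 = 45.9005 kN.

F ≈ 45.9 kN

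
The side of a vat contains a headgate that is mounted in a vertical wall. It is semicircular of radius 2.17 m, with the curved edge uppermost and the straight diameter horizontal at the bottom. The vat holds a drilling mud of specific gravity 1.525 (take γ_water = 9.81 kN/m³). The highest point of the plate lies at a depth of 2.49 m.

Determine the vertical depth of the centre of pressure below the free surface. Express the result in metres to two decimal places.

h_p = 3.83 m

γ = 1.525 × 9.81 = 14.96025 kN/m³.
The centroid lies 4r/(3π) = 0.920977 m above the diameter, so r − 4r/(3π) = 2.17 − 0.920977 = 1.24902 m below the topmost point, so the centroid depth is h_c = 2.49 + 1.24902 = 3.73902 m.
A = πr²/2 = π × 2.17²/2 = 7.39672 m².
Resultant F = γ·h_c·A = 14.96025 × 3.73902 × 7.39672 = 413.748 kN.
I_c = (π/8 − 8/(9π))·r⁴ = 0.109757 × 2.17⁴ = 2.43372 m⁴.
Centre of pressure: y_p = y_c + I_c/(y_c·A) = 3.73902 + 2.43372/(3.73902 × 7.39672) = 3.73902 + 0.0879982 = 3.82702 m along the plane.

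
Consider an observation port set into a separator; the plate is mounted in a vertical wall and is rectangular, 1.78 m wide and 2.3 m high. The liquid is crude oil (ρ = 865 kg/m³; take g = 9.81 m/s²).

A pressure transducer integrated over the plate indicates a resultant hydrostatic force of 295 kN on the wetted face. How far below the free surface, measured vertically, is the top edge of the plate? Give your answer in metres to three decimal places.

d_top ≈ 7.342 m

γ = ρg = 865 × 9.81 / 1000 = 8.48565 kN/m³.
A = 1.78 × 2.3 = 4.094 m².
From F = γ·h_c·A, the centroid depth is h_c = 295/(8.48565 × 4.094) = 8.49159 m.
The centroid lies 2.3/2 = 1.15 m below the top edge, so the top edge sits at h_top = 8.49159 − 1.15 = 7.34159 m below the surface.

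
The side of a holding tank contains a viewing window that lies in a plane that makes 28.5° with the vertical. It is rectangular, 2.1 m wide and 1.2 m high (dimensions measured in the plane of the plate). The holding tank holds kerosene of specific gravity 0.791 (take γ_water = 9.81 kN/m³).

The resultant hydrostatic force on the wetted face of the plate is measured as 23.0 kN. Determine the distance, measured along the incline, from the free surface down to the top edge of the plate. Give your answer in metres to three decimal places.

y_top ≈ 0.738 m

γ = 0.791 × 9.81 = 7.75971 kN/m³.
A = 2.1 × 1.2 = 2.52 m².
From F = γ·h_c·A, the centroid depth is h_c = 23.0/(7.75971 × 2.52) = 1.1762 m.
The plate makes 28.5° with the vertical, i.e. θ = 90° − 28.5° = 61.5° to the horizontal. Measuring y along the incline from the free-surface line, vertical depth h = y·sinθ with sinθ = 0.878817.
Along the incline, y_c = h_c/sinθ = 1.1762/0.878817 = 1.33839 m.
The centroid lies 1.2/2 = 0.6 m below the top edge, so the top edge sits at y_top = 1.33839 − 0.6 = 0.73839 m along the incline.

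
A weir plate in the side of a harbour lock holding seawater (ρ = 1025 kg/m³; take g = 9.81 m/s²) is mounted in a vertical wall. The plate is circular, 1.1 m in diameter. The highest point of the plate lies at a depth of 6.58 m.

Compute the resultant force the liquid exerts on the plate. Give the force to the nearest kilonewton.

γ = ρg = 1025 × 9.81 / 1000 = 10.05525 kN/m³.
The centroid is at the centre, 0.55 m below the top of the plate, so the centroid depth is h_c = 6.58 + 0.55 = 7.13 m.
A = π(0.55)² = 0.950332 m².
Resultant F = γ·h_c·A = 10.05525 × 7.13 × 0.950332 = 68.133 kN.

F ≈ 68 kN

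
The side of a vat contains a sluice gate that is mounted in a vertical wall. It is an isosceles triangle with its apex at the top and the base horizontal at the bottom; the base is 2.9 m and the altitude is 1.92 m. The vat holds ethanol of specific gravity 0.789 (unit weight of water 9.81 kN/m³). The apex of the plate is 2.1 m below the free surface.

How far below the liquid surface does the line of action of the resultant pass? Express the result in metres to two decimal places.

γ = 0.789 × 9.81 = 7.74009 kN/m³.
With the apex up, the centroid sits 2h/3 = 2 × 1.92/3 = 1.28 m below the apex, so the centroid depth is h_c = 2.1 + 1.28 = 3.38 m.
A = ½ × 2.9 × 1.92 = 2.784 m².
Resultant F = γ·h_c·A = 7.74009 × 3.38 × 2.784 = 72.8336 kN.
I_c = b·h³/36 = 2.9 × 1.92³/36 = 0.570163 m⁴.
Centre of pressure: y_p = y_c + I_c/(y_c·A) = 3.38 + 0.570163/(3.38 × 2.784) = 3.38 + 0.0605917 = 3.44059 m along the plane.

h_p = 3.44 m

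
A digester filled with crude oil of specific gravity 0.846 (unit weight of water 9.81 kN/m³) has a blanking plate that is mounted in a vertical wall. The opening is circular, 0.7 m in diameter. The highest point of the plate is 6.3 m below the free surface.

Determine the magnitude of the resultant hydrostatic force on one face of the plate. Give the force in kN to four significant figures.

F ≈ 21.24 kN

γ = 0.846 × 9.81 = 8.29926 kN/m³.
The centroid is at the centre, 0.35 m below the top of the plate, so the centroid depth is h_c = 6.3 + 0.35 = 6.65 m.
A = π(0.35)² = 0.384845 m².
Resultant F = γ·h_c·A = 8.29926 × 6.65 × 0.384845 = 21.2396 kN.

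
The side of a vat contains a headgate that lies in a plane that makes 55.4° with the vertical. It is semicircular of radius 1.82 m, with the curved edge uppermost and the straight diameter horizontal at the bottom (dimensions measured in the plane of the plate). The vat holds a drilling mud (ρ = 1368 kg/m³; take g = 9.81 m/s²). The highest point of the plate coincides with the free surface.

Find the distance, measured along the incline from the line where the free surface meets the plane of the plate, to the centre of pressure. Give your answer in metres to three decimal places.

y_p = 1.269 m

γ = ρg = 1368 × 9.81 / 1000 = 13.42008 kN/m³.
The plate makes 55.4° with the vertical, i.e. θ = 90° − 55.4° = 34.6° to the horizontal. Measuring y along the incline from the free-surface line, vertical depth h = y·sinθ with sinθ = 0.567844.
The centroid lies 4r/(3π) = 0.772432 m above the diameter, so r − 4r/(3π) = 1.82 − 0.772432 = 1.04757 m below the topmost point, so y_c = 1.04757 m and h_c = 1.04757 × 0.567844 = 0.594856 m.
A = πr²/2 = π × 1.82²/2 = 5.20311 m².
Resultant F = γ·h_c·A = 13.42008 × 0.594856 × 5.20311 = 41.5365 kN.
I_c = (π/8 − 8/(9π))·r⁴ = 0.109757 × 1.82⁴ = 1.20425 m⁴.
Centre of pressure: y_p = y_c + I_c/(y_c·A) = 1.04757 + 1.20425/(1.04757 × 5.20311) = 1.04757 + 0.220938 = 1.26851 m along the plane.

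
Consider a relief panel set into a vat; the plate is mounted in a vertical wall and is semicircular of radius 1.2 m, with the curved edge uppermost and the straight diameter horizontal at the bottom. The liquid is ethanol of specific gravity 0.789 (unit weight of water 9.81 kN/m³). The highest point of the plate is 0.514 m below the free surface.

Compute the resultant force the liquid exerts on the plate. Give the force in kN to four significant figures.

F ≈ 21.09 kN

γ = 0.789 × 9.81 = 7.74009 kN/m³.
The centroid lies 4r/(3π) = 0.509296 m above the diameter, so r − 4r/(3π) = 1.2 − 0.509296 = 0.690704 m below the topmost point, so the centroid depth is h_c = 0.514 + 0.690704 = 1.2047 m.
A = πr²/2 = π × 1.2²/2 = 2.26195 m².
Resultant F = γ·h_c·A = 7.74009 × 1.2047 × 2.26195 = 21.0915 kN.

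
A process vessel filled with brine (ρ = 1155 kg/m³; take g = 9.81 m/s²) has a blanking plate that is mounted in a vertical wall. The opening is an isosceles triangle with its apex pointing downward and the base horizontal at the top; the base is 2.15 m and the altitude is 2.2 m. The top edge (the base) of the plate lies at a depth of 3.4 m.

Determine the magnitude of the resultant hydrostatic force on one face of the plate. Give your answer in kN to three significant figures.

F ≈ 111 kN

γ = ρg = 1155 × 9.81 / 1000 = 11.33055 kN/m³.
With the apex down, the centroid sits h/3 = 2.2/3 = 0.733333 m below the base (the top edge), so the centroid depth is h_c = 3.4 + 0.733333 = 4.13333 m.
A = ½ × 2.15 × 2.2 = 2.365 m².
Resultant F = γ·h_c·A = 11.33055 × 4.13333 × 2.365 = 110.76 kN.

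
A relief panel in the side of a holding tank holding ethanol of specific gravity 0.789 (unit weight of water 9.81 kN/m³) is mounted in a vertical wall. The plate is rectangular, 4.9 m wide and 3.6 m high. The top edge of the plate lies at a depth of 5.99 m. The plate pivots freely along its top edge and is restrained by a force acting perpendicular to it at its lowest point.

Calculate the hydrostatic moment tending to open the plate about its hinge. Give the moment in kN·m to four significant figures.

γ = 0.789 × 9.81 = 7.74009 kN/m³.
The centroid lies 3.6/2 = 1.8 m below the top edge, so the centroid depth is h_c = 5.99 + 1.8 = 7.79 m.
A = 4.9 × 3.6 = 17.64 m².
Resultant F = γ·h_c·A = 7.74009 × 7.79 × 17.64 = 1063.61 kN.
I_c = b·h³/12 = 4.9 × 3.6³/12 = 19.0512 m⁴.
Centre of pressure: y_p = y_c + I_c/(y_c·A) = 7.79 + 19.0512/(7.79 × 17.64) = 7.79 + 0.138639 = 7.92864 m along the plane.
The resultant acts 1.8 + 0.138639 = 1.93864 m (along the plate) below the hinge at the top edge, so the moment about the hinge is M = F × 1.93864 = 1063.61 × 1.93864 = 2061.96 kN·m.

M ≈ 2062 kN·m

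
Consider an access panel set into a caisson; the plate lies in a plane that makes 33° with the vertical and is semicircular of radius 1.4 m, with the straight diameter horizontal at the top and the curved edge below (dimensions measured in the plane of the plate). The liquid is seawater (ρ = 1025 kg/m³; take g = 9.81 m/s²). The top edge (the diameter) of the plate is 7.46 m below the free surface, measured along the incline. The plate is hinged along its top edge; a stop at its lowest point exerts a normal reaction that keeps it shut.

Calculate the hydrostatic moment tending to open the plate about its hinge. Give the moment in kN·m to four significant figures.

M ≈ 127.8 kN·m

γ = ρg = 1025 × 9.81 / 1000 = 10.05525 kN/m³.
The plate makes 33° with the vertical, i.e. θ = 90° − 33° = 57° to the horizontal. Measuring y along the incline from the free-surface line, vertical depth h = y·sinθ with sinθ = 0.838671.
The centroid of a semicircle lies 4r/(3π) = 0.594178 m from the diameter, here below the top edge, so y_c = 7.46 + 0.594178 = 8.05418 m and h_c = 8.05418 × 0.838671 = 6.75481 m.
A = πr²/2 = π × 1.4²/2 = 3.07876 m².
Resultant F = γ·h_c·A = 10.05525 × 6.75481 × 3.07876 = 209.113 kN.
I_c = (π/8 − 8/(9π))·r⁴ = 0.109757 × 1.4⁴ = 0.421642 m⁴.
Centre of pressure: y_p = y_c + I_c/(y_c·A) = 8.05418 + 0.421642/(8.05418 × 3.07876) = 8.05418 + 0.0170038 = 8.07118 m along the plane.
The resultant acts 0.594178 + 0.0170038 = 0.611182 m (along the plate) below the hinge at the top edge, so the moment about the hinge is M = F × 0.611182 = 209.113 × 0.611182 = 127.806 kN·m.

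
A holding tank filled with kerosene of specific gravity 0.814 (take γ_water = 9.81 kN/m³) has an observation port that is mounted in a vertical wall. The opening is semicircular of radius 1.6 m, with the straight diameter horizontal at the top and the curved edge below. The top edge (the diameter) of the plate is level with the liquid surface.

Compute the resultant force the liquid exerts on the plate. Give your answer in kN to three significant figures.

F ≈ 21.8 kN

γ = 0.814 × 9.81 = 7.98534 kN/m³.
The centroid of a semicircle lies 4r/(3π) = 0.679061 m from the diameter, here below the top edge, so the centroid depth is h_c = 0.679061 m.
A = πr²/2 = π × 1.6²/2 = 4.02124 m².
Resultant F = γ·h_c·A = 7.98534 × 0.679061 × 4.02124 = 21.8053 kN.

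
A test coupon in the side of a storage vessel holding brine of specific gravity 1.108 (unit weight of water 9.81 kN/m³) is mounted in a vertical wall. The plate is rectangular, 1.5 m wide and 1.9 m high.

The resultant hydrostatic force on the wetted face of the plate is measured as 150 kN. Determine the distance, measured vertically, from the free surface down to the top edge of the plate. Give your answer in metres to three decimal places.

d_top ≈ 3.892 m

γ = 1.108 × 9.81 = 10.86948 kN/m³.
A = 1.5 × 1.9 = 2.85 m².
From F = γ·h_c·A, the centroid depth is h_c = 150/(10.86948 × 2.85) = 4.84214 m.
The centroid lies 1.9/2 = 0.95 m below the top edge, so the top edge sits at h_top = 4.84214 − 0.95 = 3.89214 m below the surface.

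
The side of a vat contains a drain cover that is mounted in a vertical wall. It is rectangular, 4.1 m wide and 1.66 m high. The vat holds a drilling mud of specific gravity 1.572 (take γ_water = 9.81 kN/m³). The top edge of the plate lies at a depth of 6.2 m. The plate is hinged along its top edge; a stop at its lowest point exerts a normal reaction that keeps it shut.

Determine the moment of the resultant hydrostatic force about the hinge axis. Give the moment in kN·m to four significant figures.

γ = 1.572 × 9.81 = 15.42132 kN/m³.
The centroid lies 1.66/2 = 0.83 m below the top edge, so the centroid depth is h_c = 6.2 + 0.83 = 7.03 m.
A = 4.1 × 1.66 = 6.806 m².
Resultant F = γ·h_c·A = 15.42132 × 7.03 × 6.806 = 737.851 kN.
I_c = b·h³/12 = 4.1 × 1.66³/12 = 1.56288 m⁴.
Centre of pressure: y_p = y_c + I_c/(y_c·A) = 7.03 + 1.56288/(7.03 × 6.806) = 7.03 + 0.0326647 = 7.06266 m along the plane.
The resultant acts 0.83 + 0.0326647 = 0.862665 m (along the plate) below the hinge at the top edge, so the moment about the hinge is M = F × 0.862665 = 737.851 × 0.862665 = 636.518 kN·m.

M ≈ 636.5 kN·m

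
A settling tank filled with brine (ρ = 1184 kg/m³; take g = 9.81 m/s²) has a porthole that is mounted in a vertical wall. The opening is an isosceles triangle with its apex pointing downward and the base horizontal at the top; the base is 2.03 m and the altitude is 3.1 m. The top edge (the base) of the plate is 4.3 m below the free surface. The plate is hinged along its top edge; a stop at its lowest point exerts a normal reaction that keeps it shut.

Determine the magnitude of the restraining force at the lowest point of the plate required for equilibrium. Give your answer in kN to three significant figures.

P ≈ 71.3 kN

γ = ρg = 1184 × 9.81 / 1000 = 11.61504 kN/m³.
With the apex down, the centroid sits h/3 = 3.1/3 = 1.03333 m below the base (the top edge), so the centroid depth is h_c = 4.3 + 1.03333 = 5.33333 m.
A = ½ × 2.03 × 3.1 = 3.1465 m².
Resultant F = γ·h_c·A = 11.61504 × 5.33333 × 3.1465 = 194.916 kN.
I_c = b·h³/36 = 2.03 × 3.1³/36 = 1.67988 m⁴.
Centre of pressure: y_p = y_c + I_c/(y_c·A) = 5.33333 + 1.67988/(5.33333 × 3.1465) = 5.33333 + 0.100104 = 5.43343 m along the plane.
The resultant acts 1.03333 + 0.100104 = 1.13343 m (along the plate) below the hinge at the top edge, so the moment about the hinge is M = F × 1.13343 = 194.916 × 1.13343 = 220.924 kN·m.
A normal force at the bottom, 3.1 m from the hinge, must supply this moment: P = 220.924/3.1 = 71.2658 kN.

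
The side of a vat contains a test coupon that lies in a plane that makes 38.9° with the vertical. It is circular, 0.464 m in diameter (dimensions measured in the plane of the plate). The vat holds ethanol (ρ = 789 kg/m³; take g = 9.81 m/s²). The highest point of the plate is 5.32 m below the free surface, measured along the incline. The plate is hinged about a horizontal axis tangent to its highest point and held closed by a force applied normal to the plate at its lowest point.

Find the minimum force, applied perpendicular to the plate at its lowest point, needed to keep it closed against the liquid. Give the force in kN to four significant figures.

P ≈ 2.857 kN

γ = ρg = 789 × 9.81 / 1000 = 7.74009 kN/m³.
The plate makes 38.9° with the vertical, i.e. θ = 90° − 38.9° = 51.1° to the horizontal. Measuring y along the incline from the free-surface line, vertical depth h = y·sinθ with sinθ = 0.778243.
The centroid is at the centre, 0.232 m below the top of the plate, so y_c = 5.32 + 0.232 = 5.552 m and h_c = 5.552 × 0.778243 = 4.32081 m.
A = π(0.232)² = 0.169093 m².
Resultant F = γ·h_c·A = 7.74009 × 4.32081 × 0.169093 = 5.65505 kN.
I_c = πr⁴/4 = π × 0.232⁴/4 = 0.00227532 m⁴.
Centre of pressure: y_p = y_c + I_c/(y_c·A) = 5.552 + 0.00227532/(5.552 × 0.169093) = 5.552 + 0.00242364 = 5.55442 m along the plane.
The resultant acts 0.232 + 0.00242364 = 0.234424 m (along the plate) below the hinge at the top edge, so the moment about the hinge is M = F × 0.234424 = 5.65505 × 0.234424 = 1.32568 kN·m.
A normal force at the bottom, 0.464 m from the hinge, must supply this moment: P = 1.32568/0.464 = 2.85707 kN.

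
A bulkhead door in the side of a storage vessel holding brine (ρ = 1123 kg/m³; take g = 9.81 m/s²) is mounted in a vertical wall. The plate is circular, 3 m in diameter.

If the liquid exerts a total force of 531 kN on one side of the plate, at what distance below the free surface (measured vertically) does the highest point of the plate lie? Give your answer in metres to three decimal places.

d_top ≈ 5.319 m

γ = ρg = 1123 × 9.81 / 1000 = 11.01663 kN/m³.
A = π(1.5)² = 7.06858 m².
From F = γ·h_c·A, the centroid depth is h_c = 531/(11.01663 × 7.06858) = 6.81889 m.
The centroid is at the centre, 1.5 m below the top of the plate, so the highest point sits at h_top = 6.81889 − 1.5 = 5.31889 m below the surface.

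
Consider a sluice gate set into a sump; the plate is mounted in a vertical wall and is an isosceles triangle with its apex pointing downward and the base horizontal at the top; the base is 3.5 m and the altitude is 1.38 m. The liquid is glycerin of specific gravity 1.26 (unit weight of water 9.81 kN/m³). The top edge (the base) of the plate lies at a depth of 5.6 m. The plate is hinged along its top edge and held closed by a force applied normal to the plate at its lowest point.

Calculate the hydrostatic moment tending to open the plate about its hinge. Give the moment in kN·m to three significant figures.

M ≈ 86.4 kN·m

γ = 1.26 × 9.81 = 12.3606 kN/m³.
With the apex down, the centroid sits h/3 = 1.38/3 = 0.46 m below the base (the top edge), so the centroid depth is h_c = 5.6 + 0.46 = 6.06 m.
A = ½ × 3.5 × 1.38 = 2.415 m².
Resultant F = γ·h_c·A = 12.3606 × 6.06 × 2.415 = 180.896 kN.
I_c = b·h³/36 = 3.5 × 1.38³/36 = 0.255507 m⁴.
Centre of pressure: y_p = y_c + I_c/(y_c·A) = 6.06 + 0.255507/(6.06 × 2.415) = 6.06 + 0.0174587 = 6.07746 m along the plane.
The resultant acts 0.46 + 0.0174587 = 0.477459 m (along the plate) below the hinge at the top edge, so the moment about the hinge is M = F × 0.477459 = 180.896 × 0.477459 = 86.3704 kN·m.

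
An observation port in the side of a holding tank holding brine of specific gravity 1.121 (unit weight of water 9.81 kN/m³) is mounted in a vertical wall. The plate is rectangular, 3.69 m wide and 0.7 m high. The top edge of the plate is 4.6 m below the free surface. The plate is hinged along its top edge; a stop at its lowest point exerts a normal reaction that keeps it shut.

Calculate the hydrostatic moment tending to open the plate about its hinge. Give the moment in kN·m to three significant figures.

γ = 1.121 × 9.81 = 10.99701 kN/m³.
The centroid lies 0.7/2 = 0.35 m below the top edge, so the centroid depth is h_c = 4.6 + 0.35 = 4.95 m.
A = 3.69 × 0.7 = 2.583 m².
Resultant F = γ·h_c·A = 10.99701 × 4.95 × 2.583 = 140.606 kN.
I_c = b·h³/12 = 3.69 × 0.7³/12 = 0.105472 m⁴.
Centre of pressure: y_p = y_c + I_c/(y_c·A) = 4.95 + 0.105472/(4.95 × 2.583) = 4.95 + 0.00824912 = 4.95825 m along the plane.
The resultant acts 0.35 + 0.00824912 = 0.358249 m (along the plate) below the hinge at the top edge, so the moment about the hinge is M = F × 0.358249 = 140.606 × 0.358249 = 50.372 kN·m.

M ≈ 50.4 kN·m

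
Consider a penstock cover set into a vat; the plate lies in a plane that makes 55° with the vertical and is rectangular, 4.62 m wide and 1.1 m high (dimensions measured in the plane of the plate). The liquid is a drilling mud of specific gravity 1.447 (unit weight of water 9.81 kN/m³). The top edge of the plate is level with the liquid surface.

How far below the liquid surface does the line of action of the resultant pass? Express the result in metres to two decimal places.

h_p = 0.42 m

γ = 1.447 × 9.81 = 14.19507 kN/m³.
The plate makes 55° with the vertical, i.e. θ = 90° − 55° = 35° to the horizontal. Measuring y along the incline from the free-surface line, vertical depth h = y·sinθ with sinθ = 0.573576.
The centroid lies 1.1/2 = 0.55 m below the top edge, so y_c = 0.55 m and h_c = 0.55 × 0.573576 = 0.315467 m.
A = 4.62 × 1.1 = 5.082 m².
Resultant F = γ·h_c·A = 14.19507 × 0.315467 × 5.082 = 22.7576 kN.
I_c = b·h³/12 = 4.62 × 1.1³/12 = 0.512435 m⁴.
Centre of pressure: y_p = y_c + I_c/(y_c·A) = 0.55 + 0.512435/(0.55 × 5.082) = 0.55 + 0.183333 = 0.733333 m along the plane.
Vertically, h_p = y_p·sinθ = 0.733333 × 0.573576 = 0.420622 m.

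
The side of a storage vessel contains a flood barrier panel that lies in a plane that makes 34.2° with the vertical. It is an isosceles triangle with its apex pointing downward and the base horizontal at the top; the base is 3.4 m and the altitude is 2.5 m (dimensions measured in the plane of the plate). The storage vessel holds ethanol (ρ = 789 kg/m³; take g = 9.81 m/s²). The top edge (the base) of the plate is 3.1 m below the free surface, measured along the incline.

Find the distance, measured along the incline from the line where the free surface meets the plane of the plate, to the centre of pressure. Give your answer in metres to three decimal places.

γ = ρg = 789 × 9.81 / 1000 = 7.74009 kN/m³.
The plate makes 34.2° with the vertical, i.e. θ = 90° − 34.2° = 55.8° to the horizontal. Measuring y along the incline from the free-surface line, vertical depth h = y·sinθ with sinθ = 0.827081.
With the apex down, the centroid sits h/3 = 2.5/3 = 0.833333 m below the base (the top edge), so y_c = 3.1 + 0.833333 = 3.93333 m and h_c = 3.93333 × 0.827081 = 3.25318 m.
A = ½ × 3.4 × 2.5 = 4.25 m².
Resultant F = γ·h_c·A = 7.74009 × 3.25318 × 4.25 = 107.015 kN.
I_c = b·h³/36 = 3.4 × 2.5³/36 = 1.47569 m⁴.
Centre of pressure: y_p = y_c + I_c/(y_c·A) = 3.93333 + 1.47569/(3.93333 × 4.25) = 3.93333 + 0.0882766 = 4.02161 m along the plane.

y_p = 4.022 m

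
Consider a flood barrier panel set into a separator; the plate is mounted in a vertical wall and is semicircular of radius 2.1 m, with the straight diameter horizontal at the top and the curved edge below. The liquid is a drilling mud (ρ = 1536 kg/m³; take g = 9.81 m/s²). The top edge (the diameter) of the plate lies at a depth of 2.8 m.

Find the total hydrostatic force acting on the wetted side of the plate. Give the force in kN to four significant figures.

F ≈ 385.3 kN

γ = ρg = 1536 × 9.81 / 1000 = 15.06816 kN/m³.
The centroid of a semicircle lies 4r/(3π) = 0.891268 m from the diameter, here below the top edge, so the centroid depth is h_c = 2.8 + 0.891268 = 3.69127 m.
A = πr²/2 = π × 2.1²/2 = 6.92721 m².
Resultant F = γ·h_c·A = 15.06816 × 3.69127 × 6.92721 = 385.296 kN.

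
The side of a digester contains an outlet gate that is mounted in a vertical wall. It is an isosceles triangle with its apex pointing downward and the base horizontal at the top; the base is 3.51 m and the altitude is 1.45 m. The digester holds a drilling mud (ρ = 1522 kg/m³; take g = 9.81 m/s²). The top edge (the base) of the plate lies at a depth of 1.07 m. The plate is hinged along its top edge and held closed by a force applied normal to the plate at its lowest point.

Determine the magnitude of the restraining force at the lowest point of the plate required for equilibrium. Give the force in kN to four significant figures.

γ = ρg = 1522 × 9.81 / 1000 = 14.93082 kN/m³.
With the apex down, the centroid sits h/3 = 1.45/3 = 0.483333 m below the base (the top edge), so the centroid depth is h_c = 1.07 + 0.483333 = 1.55333 m.
A = ½ × 3.51 × 1.45 = 2.54475 m².
Resultant F = γ·h_c·A = 14.93082 × 1.55333 × 2.54475 = 59.0191 kN.
I_c = b·h³/36 = 3.51 × 1.45³/36 = 0.297241 m⁴.
Centre of pressure: y_p = y_c + I_c/(y_c·A) = 1.55333 + 0.297241/(1.55333 × 2.54475) = 1.55333 + 0.0751969 = 1.62853 m along the plane.
The resultant acts 0.483333 + 0.0751969 = 0.55853 m (along the plate) below the hinge at the top edge, so the moment about the hinge is M = F × 0.55853 = 59.0191 × 0.55853 = 32.9639 kN·m.
A normal force at the bottom, 1.45 m from the hinge, must supply this moment: P = 32.9639/1.45 = 22.7337 kN.

P ≈ 22.73 kN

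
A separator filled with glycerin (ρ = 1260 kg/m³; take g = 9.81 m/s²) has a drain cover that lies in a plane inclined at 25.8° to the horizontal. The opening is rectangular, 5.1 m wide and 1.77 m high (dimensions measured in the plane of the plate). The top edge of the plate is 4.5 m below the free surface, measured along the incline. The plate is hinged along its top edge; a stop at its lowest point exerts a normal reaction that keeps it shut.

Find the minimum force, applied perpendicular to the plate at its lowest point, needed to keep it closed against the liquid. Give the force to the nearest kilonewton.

γ = ρg = 1260 × 9.81 / 1000 = 12.3606 kN/m³.
Let θ = 25.8° be the plate's angle to the horizontal; measure y along the incline from where the plane meets the free surface. Vertical depth h = y·sinθ with sinθ = 0.435231.
The centroid lies 1.77/2 = 0.885 m below the top edge, so y_c = 4.5 + 0.885 = 5.385 m and h_c = 5.385 × 0.435231 = 2.34372 m.
A = 5.1 × 1.77 = 9.027 m².
Resultant F = γ·h_c·A = 12.3606 × 2.34372 × 9.027 = 261.51 kN.
I_c = b·h³/12 = 5.1 × 1.77³/12 = 2.35672 m⁴.
Centre of pressure: y_p = y_c + I_c/(y_c·A) = 5.385 + 2.35672/(5.385 × 9.027) = 5.385 + 0.0484818 = 5.43348 m along the plane.
The resultant acts 0.885 + 0.0484818 = 0.933482 m (along the plate) below the hinge at the top edge, so the moment about the hinge is M = F × 0.933482 = 261.51 × 0.933482 = 244.115 kN·m.
A normal force at the bottom, 1.77 m from the hinge, must supply this moment: P = 244.115/1.77 = 137.918 kN.

P ≈ 138 kN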